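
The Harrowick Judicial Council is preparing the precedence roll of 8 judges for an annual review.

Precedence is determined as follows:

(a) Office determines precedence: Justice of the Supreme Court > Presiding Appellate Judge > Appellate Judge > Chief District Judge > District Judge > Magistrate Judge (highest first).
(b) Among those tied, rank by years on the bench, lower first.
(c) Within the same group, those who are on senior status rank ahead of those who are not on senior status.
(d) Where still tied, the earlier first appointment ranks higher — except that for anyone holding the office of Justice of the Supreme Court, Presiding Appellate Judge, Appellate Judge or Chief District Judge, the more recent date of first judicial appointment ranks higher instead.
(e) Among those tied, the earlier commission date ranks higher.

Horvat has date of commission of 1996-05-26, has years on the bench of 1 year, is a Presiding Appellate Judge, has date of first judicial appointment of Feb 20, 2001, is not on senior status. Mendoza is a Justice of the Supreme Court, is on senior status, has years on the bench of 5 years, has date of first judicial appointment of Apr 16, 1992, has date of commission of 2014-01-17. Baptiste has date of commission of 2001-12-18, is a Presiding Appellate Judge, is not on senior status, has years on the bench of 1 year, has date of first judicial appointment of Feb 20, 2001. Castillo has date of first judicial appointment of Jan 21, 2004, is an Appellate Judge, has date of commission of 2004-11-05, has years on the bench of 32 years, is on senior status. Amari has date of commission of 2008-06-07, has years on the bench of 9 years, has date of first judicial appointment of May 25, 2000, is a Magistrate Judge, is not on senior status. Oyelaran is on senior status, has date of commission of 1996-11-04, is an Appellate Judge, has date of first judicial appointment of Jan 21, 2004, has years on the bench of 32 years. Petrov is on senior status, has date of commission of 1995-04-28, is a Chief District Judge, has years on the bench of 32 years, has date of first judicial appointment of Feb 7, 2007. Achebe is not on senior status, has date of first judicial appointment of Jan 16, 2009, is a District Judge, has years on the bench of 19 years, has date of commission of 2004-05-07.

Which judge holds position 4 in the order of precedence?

Oyelaran

By office: Mendoza (Justice of the Supreme Court); then Horvat and Baptiste (Presiding Appellate Judge); then Oyelaran and Castillo (Appellate Judge); then Petrov (Chief District Judge); then Achebe (District Judge); then Amari (Magistrate Judge).
Horvat and Baptiste both have years on the bench 1 year, so the next rule applies.
Horvat and Baptiste are each not on senior status, so the next rule applies.
Horvat and Baptiste both have date of first judicial appointment Feb 20, 2001, so the next rule applies.
Among Horvat and Baptiste, by date of commission (earlier first): Horvat (1996-05-26) before Baptiste (2001-12-18).
Oyelaran and Castillo both have years on the bench 32 years, so the next rule applies.
Oyelaran and Castillo are each on senior status, so the next rule applies.
Oyelaran and Castillo both have date of first judicial appointment Jan 21, 2004, so the next rule applies.
Among Oyelaran and Castillo, by date of commission (earlier first): Oyelaran (1996-11-04) before Castillo (2004-11-05).
Order: Mendoza, Horvat, Baptiste, Oyelaran, Castillo, Petrov, Achebe, Amari.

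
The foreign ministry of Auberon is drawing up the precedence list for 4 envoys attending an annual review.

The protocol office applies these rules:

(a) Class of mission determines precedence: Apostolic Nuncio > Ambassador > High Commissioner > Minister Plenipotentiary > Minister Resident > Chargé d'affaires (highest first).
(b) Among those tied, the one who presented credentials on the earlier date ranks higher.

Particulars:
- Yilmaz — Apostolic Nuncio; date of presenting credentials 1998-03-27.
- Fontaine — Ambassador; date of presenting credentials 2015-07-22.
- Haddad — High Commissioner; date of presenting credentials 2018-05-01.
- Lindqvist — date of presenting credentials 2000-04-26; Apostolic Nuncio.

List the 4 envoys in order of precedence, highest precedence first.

By class of mission: Yilmaz and Lindqvist (Apostolic Nuncio); then Fontaine (Ambassador); then Haddad (High Commissioner).
Among Yilmaz and Lindqvist, by date of presenting credentials (earlier first): Yilmaz (1998-03-27) before Lindqvist (2000-04-26).
Full order: Yilmaz, Lindqvist, Fontaine, Haddad.

Yilmaz, Lindqvist, Fontaine, Haddad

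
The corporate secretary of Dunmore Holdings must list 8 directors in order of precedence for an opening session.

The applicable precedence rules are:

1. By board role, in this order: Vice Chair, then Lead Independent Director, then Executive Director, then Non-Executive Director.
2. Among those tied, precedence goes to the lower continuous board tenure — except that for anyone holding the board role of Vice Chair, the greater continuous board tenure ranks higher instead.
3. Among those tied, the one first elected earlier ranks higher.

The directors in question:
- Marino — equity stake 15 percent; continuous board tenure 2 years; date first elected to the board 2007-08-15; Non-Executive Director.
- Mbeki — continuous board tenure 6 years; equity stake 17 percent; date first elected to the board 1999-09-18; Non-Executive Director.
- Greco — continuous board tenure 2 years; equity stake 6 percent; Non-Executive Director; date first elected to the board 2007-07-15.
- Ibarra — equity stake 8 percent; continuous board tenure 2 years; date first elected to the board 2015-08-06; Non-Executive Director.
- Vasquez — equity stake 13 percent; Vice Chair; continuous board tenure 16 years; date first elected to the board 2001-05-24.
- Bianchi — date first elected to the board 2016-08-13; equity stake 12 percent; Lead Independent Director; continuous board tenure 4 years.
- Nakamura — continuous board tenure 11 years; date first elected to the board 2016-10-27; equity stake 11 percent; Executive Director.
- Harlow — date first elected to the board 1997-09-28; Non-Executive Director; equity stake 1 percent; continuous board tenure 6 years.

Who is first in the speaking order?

Vasquez

By board role: Vasquez (Vice Chair); then Bianchi (Lead Independent Director); then Nakamura (Executive Director); then Greco, Marino, Ibarra, Harlow and Mbeki (Non-Executive Director).
Among Greco, Marino, Ibarra, Harlow and Mbeki, by continuous board tenure (lower first): Greco, Marino and Ibarra (2 years) before Harlow and Mbeki (6 years).
Among Greco, Marino and Ibarra, by date first elected to the board (earlier first): Greco (2007-07-15) before Marino (2007-08-15) before Ibarra (2015-08-06).
Among Harlow and Mbeki, by date first elected to the board (earlier first): Harlow (1997-09-28) before Mbeki (1999-09-18).
Order: Vasquez, Bianchi, Nakamura, Greco, Marino, Ibarra, Harlow, Mbeki.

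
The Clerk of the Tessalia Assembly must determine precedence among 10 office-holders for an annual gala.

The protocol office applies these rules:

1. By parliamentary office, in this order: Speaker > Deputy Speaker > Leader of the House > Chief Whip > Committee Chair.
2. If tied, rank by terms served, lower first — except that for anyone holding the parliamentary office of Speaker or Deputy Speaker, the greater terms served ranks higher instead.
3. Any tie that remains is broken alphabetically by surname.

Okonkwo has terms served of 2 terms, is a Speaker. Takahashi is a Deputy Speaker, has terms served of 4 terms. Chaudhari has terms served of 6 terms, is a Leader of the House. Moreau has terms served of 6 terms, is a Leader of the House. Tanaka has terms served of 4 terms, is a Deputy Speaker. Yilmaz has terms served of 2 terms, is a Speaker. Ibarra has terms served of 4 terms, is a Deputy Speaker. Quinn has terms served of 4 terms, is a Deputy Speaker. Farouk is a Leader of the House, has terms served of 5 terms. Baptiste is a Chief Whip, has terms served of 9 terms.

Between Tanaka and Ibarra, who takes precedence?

By parliamentary office: Okonkwo and Yilmaz (Speaker); then Ibarra, Quinn, Takahashi and Tanaka (Deputy Speaker); then Farouk, Chaudhari and Moreau (Leader of the House); then Baptiste (Chief Whip).
Okonkwo and Yilmaz both have terms served 2 terms, so the next rule applies.
Among Okonkwo and Yilmaz, alphabetically by surname: Okonkwo before Yilmaz.
Ibarra, Quinn, Takahashi and Tanaka all have terms served 4 terms, so the next rule applies.
Among Ibarra, Quinn, Takahashi and Tanaka, alphabetically by surname: Ibarra before Quinn before Takahashi before Tanaka.
Among Farouk, Chaudhari and Moreau, by terms served (lower first): Farouk (5 terms) before Chaudhari and Moreau (6 terms).
Among Chaudhari and Moreau, alphabetically by surname: Chaudhari before Moreau.
So Ibarra takes precedence.

Ibarra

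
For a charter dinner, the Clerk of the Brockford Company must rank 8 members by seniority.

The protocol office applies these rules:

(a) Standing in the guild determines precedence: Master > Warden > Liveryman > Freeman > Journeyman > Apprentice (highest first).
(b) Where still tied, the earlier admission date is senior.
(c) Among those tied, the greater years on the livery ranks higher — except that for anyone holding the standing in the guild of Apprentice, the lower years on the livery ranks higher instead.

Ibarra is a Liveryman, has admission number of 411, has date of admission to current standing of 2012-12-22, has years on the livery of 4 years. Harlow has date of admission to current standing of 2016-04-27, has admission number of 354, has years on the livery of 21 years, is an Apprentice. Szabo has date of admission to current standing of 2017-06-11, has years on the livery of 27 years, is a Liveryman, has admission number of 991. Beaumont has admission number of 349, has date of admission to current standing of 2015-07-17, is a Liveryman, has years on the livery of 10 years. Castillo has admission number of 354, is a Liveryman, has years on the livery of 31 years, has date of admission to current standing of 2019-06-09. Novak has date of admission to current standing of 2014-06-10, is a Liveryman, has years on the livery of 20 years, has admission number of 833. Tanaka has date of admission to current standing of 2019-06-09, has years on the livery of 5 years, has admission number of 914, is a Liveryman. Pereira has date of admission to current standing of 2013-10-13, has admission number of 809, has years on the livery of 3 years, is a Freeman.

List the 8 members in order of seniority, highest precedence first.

Ibarra, Novak, Beaumont, Szabo, Castillo, Tanaka, Pereira, Harlow

By standing in the guild: Ibarra, Novak, Beaumont, Szabo, Castillo and Tanaka (Liveryman); then Pereira (Freeman); then Harlow (Apprentice).
Among Ibarra, Novak, Beaumont, Szabo, Castillo and Tanaka, by date of admission to current standing (earlier first): Ibarra (2012-12-22) before Novak (2014-06-10) before Beaumont (2015-07-17) before Szabo (2017-06-11) before Castillo and Tanaka (2019-06-09).
Among Castillo and Tanaka, by years on the livery (higher first): Castillo (31 years) before Tanaka (5 years).
Full order: Ibarra, Novak, Beaumont, Szabo, Castillo, Tanaka, Pereira, Harlow.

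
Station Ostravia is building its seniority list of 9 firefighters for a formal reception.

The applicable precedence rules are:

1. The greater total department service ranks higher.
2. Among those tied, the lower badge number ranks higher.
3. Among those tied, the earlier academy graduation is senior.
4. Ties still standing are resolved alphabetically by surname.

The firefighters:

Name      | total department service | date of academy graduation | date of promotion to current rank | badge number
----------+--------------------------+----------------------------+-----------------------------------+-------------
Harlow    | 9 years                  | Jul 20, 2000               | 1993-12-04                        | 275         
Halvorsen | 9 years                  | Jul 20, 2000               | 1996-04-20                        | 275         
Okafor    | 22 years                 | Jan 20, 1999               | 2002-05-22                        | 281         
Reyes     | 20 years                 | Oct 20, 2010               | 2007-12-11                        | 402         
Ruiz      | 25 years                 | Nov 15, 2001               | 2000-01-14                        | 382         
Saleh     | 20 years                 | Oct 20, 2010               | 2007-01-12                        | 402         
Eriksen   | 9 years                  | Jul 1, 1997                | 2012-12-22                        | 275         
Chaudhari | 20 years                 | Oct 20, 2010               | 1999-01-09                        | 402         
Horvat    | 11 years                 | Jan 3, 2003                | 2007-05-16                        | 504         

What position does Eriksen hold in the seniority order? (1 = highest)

7

By total department service (higher first): Ruiz (25 years); then Okafor (22 years); then Chaudhari, Reyes and Saleh (each 20 years); then Horvat (11 years); then Eriksen, Halvorsen and Harlow (each 9 years).
Chaudhari, Reyes and Saleh all have badge number 402, so the next rule applies.
Chaudhari, Reyes and Saleh all have date of academy graduation Oct 20, 2010, so the next rule applies.
Among Chaudhari, Reyes and Saleh, alphabetically by surname: Chaudhari before Reyes before Saleh.
Eriksen, Halvorsen and Harlow all have badge number 275, so the next rule applies.
Among Eriksen, Halvorsen and Harlow, by date of academy graduation (earlier first): Eriksen (Jul 1, 1997) before Halvorsen and Harlow (Jul 20, 2000).
Among Halvorsen and Harlow, alphabetically by surname: Halvorsen before Harlow.
Order: Ruiz, Okafor, Chaudhari, Reyes, Saleh, Horvat, Eriksen, Halvorsen, Harlow. So position 7.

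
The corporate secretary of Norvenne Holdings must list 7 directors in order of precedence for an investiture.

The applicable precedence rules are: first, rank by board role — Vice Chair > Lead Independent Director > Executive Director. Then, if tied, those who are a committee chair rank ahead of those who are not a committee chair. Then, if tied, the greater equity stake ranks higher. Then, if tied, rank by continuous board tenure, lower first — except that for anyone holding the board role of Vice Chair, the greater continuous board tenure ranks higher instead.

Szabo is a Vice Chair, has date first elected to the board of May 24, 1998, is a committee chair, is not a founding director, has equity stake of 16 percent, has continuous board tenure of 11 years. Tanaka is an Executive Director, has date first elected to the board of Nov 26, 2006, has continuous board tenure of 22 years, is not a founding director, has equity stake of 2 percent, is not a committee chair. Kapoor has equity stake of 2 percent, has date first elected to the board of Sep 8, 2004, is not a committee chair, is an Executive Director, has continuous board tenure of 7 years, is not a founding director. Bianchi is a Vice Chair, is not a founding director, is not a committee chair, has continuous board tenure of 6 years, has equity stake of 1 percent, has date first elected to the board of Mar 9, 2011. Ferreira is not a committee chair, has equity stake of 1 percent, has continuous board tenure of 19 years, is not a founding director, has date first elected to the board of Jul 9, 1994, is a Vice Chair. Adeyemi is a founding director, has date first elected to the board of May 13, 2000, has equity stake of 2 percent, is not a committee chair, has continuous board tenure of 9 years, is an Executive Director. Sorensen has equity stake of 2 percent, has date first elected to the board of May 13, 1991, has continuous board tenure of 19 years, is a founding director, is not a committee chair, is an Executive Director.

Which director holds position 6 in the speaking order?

By board role: Szabo, Ferreira and Bianchi (Vice Chair); then Kapoor, Adeyemi, Sorensen and Tanaka (Executive Director).
Among Szabo, Ferreira and Bianchi, a committee chair before not a committee chair: Szabo (a committee chair) before Ferreira and Bianchi (not a committee chair).
Ferreira and Bianchi both have equity stake 1 percent, so the next rule applies.
Among Ferreira and Bianchi, by continuous board tenure (higher first) (reversed rule for this group): Ferreira (19 years) before Bianchi (6 years).
Kapoor, Adeyemi, Sorensen and Tanaka are each not a committee chair, so the next rule applies.
Kapoor, Adeyemi, Sorensen and Tanaka all have equity stake 2 percent, so the next rule applies.
Among Kapoor, Adeyemi, Sorensen and Tanaka, by continuous board tenure (lower first): Kapoor (7 years) before Adeyemi (9 years) before Sorensen (19 years) before Tanaka (22 years).
Order: Szabo, Ferreira, Bianchi, Kapoor, Adeyemi, Sorensen, Tanaka.

Sorensen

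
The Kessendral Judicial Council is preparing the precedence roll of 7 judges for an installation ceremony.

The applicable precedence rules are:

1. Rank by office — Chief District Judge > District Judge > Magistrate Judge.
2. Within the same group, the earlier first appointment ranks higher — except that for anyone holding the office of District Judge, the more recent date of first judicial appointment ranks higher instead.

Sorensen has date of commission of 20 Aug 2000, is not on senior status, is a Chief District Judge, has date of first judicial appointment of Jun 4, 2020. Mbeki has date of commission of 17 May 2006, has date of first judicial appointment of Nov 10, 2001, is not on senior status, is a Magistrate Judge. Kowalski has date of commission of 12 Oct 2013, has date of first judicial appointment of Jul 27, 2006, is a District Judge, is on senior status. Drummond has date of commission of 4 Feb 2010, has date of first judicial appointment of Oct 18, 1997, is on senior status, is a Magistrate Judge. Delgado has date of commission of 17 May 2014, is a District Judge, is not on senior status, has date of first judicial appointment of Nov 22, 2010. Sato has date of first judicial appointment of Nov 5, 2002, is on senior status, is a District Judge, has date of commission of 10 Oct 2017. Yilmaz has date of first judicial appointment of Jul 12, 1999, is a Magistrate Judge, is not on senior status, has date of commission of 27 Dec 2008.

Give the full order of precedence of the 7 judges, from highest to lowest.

By office: Sorensen (Chief District Judge); then Delgado, Kowalski and Sato (District Judge); then Drummond, Yilmaz and Mbeki (Magistrate Judge).
Among Delgado, Kowalski and Sato, by date of first judicial appointment (later first) (reversed rule for this group): Delgado (Nov 22, 2010) before Kowalski (Jul 27, 2006) before Sato (Nov 5, 2002).
Among Drummond, Yilmaz and Mbeki, by date of first judicial appointment (earlier first): Drummond (Oct 18, 1997) before Yilmaz (Jul 12, 1999) before Mbeki (Nov 10, 2001).
Full order: Sorensen, Delgado, Kowalski, Sato, Drummond, Yilmaz, Mbeki.

Sorensen, Delgado, Kowalski, Sato, Drummond, Yilmaz, Mbeki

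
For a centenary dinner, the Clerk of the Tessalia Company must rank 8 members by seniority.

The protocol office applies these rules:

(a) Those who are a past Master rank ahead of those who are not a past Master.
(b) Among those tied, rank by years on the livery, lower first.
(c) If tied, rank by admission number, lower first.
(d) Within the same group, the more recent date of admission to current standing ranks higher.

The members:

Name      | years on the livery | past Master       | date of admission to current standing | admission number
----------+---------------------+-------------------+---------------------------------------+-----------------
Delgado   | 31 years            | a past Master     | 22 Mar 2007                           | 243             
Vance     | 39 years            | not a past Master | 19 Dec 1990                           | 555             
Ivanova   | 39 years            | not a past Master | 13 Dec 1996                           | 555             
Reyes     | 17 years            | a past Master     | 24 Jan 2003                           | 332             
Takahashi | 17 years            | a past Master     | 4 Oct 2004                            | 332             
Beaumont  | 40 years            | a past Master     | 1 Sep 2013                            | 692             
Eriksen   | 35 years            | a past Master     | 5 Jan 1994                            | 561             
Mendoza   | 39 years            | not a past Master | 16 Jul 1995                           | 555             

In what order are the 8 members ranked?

By the first rule: Takahashi, Reyes, Delgado, Eriksen and Beaumont (each a past Master); then Ivanova, Mendoza and Vance (each not a past Master).
Among Takahashi, Reyes, Delgado, Eriksen and Beaumont, by years on the livery (lower first): Takahashi and Reyes (17 years) before Delgado (31 years) before Eriksen (35 years) before Beaumont (40 years).
Takahashi and Reyes both have admission number 332, so the next rule applies.
Among Takahashi and Reyes, by date of admission to current standing (later first): Takahashi (4 Oct 2004) before Reyes (24 Jan 2003).
Ivanova, Mendoza and Vance all have years on the livery 39 years, so the next rule applies.
Ivanova, Mendoza and Vance all have admission number 555, so the next rule applies.
Among Ivanova, Mendoza and Vance, by date of admission to current standing (later first): Ivanova (13 Dec 1996) before Mendoza (16 Jul 1995) before Vance (19 Dec 1990).
Full order: Takahashi, Reyes, Delgado, Eriksen, Beaumont, Ivanova, Mendoza, Vance.

Takahashi, Reyes, Delgado, Eriksen, Beaumont, Ivanova, Mendoza, Vance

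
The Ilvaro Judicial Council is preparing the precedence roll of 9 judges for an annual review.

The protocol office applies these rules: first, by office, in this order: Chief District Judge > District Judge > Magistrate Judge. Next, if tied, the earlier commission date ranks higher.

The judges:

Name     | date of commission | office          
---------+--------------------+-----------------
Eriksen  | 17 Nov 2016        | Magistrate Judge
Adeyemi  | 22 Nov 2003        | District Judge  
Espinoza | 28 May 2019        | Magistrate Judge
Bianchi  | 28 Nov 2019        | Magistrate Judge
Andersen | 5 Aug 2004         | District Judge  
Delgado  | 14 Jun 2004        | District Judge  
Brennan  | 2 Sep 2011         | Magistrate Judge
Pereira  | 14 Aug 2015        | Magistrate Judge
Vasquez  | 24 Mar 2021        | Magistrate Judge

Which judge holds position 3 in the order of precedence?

Andersen

By office: Adeyemi, Delgado and Andersen (District Judge); then Brennan, Pereira, Eriksen, Espinoza, Bianchi and Vasquez (Magistrate Judge).
Among Adeyemi, Delgado and Andersen, by date of commission (earlier first): Adeyemi (22 Nov 2003) before Delgado (14 Jun 2004) before Andersen (5 Aug 2004).
Among Brennan, Pereira, Eriksen, Espinoza, Bianchi and Vasquez, by date of commission (earlier first): Brennan (2 Sep 2011) before Pereira (14 Aug 2015) before Eriksen (17 Nov 2016) before Espinoza (28 May 2019) before Bianchi (28 Nov 2019) before Vasquez (24 Mar 2021).
Order: Adeyemi, Delgado, Andersen, Brennan, Pereira, Eriksen, Espinoza, Bianchi, Vasquez.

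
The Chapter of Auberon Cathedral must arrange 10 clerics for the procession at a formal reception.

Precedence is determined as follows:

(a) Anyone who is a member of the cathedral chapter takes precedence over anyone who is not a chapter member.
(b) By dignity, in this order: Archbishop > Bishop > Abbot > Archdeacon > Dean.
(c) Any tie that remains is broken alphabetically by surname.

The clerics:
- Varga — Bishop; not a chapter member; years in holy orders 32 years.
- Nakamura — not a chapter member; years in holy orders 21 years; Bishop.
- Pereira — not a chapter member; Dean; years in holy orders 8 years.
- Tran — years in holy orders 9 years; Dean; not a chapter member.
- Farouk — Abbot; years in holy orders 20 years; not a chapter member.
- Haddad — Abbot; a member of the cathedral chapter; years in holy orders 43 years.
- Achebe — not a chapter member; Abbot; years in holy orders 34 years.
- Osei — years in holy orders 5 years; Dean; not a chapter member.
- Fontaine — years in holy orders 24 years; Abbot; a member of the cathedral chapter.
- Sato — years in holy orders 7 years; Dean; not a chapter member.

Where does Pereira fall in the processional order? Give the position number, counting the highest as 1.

By the first rule: Fontaine and Haddad (both a member of the cathedral chapter); then Nakamura, Varga, Achebe, Farouk, Osei, Pereira, Sato and Tran (each not a chapter member).
Fontaine and Haddad are each Abbot, so the next rule applies.
Among Fontaine and Haddad, alphabetically by surname: Fontaine before Haddad.
Among Nakamura, Varga, Achebe, Farouk, Osei, Pereira, Sato and Tran, by dignity: Nakamura and Varga (Bishop) before Achebe and Farouk (Abbot) before Osei, Pereira, Sato and Tran (Dean).
Among Nakamura and Varga, alphabetically by surname: Nakamura before Varga.
Among Achebe and Farouk, alphabetically by surname: Achebe before Farouk.
Among Osei, Pereira, Sato and Tran, alphabetically by surname: Osei before Pereira before Sato before Tran.
Order: Fontaine, Haddad, Nakamura, Varga, Achebe, Farouk, Osei, Pereira, Sato, Tran. So position 8.

8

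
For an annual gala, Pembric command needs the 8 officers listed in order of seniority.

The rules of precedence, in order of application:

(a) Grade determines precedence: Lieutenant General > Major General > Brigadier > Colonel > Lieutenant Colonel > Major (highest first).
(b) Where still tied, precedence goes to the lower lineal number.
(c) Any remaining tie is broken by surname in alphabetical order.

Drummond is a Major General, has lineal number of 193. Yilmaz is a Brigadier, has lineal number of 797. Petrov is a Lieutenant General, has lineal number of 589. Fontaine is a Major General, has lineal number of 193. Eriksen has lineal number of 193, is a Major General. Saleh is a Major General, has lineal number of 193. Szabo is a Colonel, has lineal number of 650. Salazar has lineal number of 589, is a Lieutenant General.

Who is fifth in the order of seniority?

By grade: Petrov and Salazar (Lieutenant General); then Drummond, Eriksen, Fontaine and Saleh (Major General); then Yilmaz (Brigadier); then Szabo (Colonel).
Petrov and Salazar both have lineal number 589, so the next rule applies.
Among Petrov and Salazar, alphabetically by surname: Petrov before Salazar.
Drummond, Eriksen, Fontaine and Saleh all have lineal number 193, so the next rule applies.
Among Drummond, Eriksen, Fontaine and Saleh, alphabetically by surname: Drummond before Eriksen before Fontaine before Saleh.
Order: Petrov, Salazar, Drummond, Eriksen, Fontaine, Saleh, Yilmaz, Szabo.

Fontaine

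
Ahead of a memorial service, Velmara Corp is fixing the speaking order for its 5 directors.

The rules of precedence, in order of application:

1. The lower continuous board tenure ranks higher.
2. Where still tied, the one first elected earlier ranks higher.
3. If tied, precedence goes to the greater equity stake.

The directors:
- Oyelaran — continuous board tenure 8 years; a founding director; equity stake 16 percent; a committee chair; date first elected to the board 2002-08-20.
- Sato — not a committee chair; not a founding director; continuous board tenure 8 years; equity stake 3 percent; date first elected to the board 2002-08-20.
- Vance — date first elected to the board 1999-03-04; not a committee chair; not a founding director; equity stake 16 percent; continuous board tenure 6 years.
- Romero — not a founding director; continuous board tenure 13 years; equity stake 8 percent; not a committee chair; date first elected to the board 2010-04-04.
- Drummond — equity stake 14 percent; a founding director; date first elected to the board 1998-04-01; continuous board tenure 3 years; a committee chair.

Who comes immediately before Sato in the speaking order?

By continuous board tenure (lower first): Drummond (3 years); then Vance (6 years); then Oyelaran and Sato (both 8 years); then Romero (13 years).
Oyelaran and Sato both have date first elected to the board 2002-08-20, so the next rule applies.
Among Oyelaran and Sato, by equity stake (higher first): Oyelaran (16 percent) before Sato (3 percent).
Order: Drummond, Vance, Oyelaran, Sato, Romero.

Oyelaran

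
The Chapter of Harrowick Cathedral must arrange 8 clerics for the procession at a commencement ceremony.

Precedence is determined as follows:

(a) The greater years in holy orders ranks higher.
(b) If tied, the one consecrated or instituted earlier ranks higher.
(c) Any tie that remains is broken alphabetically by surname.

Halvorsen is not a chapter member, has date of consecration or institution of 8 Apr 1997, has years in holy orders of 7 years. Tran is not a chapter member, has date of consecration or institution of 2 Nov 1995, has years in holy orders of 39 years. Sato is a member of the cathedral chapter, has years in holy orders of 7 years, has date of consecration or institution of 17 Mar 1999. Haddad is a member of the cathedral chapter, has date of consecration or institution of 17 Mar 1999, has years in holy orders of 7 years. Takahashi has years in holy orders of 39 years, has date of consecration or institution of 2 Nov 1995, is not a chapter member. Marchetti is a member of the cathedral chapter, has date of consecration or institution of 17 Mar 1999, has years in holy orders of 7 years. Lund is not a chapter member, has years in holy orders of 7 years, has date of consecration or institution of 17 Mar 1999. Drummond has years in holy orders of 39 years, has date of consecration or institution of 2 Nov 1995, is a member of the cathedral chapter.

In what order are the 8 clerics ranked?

Drummond, Takahashi, Tran, Halvorsen, Haddad, Lund, Marchetti, Sato

By years in holy orders (higher first): Drummond, Takahashi and Tran (each 39 years); then Halvorsen, Haddad, Lund, Marchetti and Sato (each 7 years).
Drummond, Takahashi and Tran all have date of consecration or institution 2 Nov 1995, so the next rule applies.
Among Drummond, Takahashi and Tran, alphabetically by surname: Drummond before Takahashi before Tran.
Among Halvorsen, Haddad, Lund, Marchetti and Sato, by date of consecration or institution (earlier first): Halvorsen (8 Apr 1997) before Haddad, Lund, Marchetti and Sato (17 Mar 1999).
Among Haddad, Lund, Marchetti and Sato, alphabetically by surname: Haddad before Lund before Marchetti before Sato.
Full order: Drummond, Takahashi, Tran, Halvorsen, Haddad, Lund, Marchetti, Sato.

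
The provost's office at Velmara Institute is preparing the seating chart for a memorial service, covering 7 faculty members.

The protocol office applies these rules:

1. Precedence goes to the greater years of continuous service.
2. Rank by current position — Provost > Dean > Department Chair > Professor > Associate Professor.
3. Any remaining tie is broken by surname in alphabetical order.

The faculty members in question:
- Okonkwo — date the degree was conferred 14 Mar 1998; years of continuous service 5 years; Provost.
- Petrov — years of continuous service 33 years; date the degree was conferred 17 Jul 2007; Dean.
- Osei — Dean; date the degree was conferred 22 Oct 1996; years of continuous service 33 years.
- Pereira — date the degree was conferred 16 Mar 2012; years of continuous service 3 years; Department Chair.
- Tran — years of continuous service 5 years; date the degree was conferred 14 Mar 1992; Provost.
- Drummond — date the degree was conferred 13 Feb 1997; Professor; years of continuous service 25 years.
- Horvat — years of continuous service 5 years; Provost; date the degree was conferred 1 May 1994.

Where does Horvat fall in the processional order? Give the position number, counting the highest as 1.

By years of continuous service (higher first): Osei and Petrov (both 33 years); then Drummond (25 years); then Horvat, Okonkwo and Tran (each 5 years); then Pereira (3 years).
Osei and Petrov are each Dean, so the next rule applies.
Among Osei and Petrov, alphabetically by surname: Osei before Petrov.
Horvat, Okonkwo and Tran are each Provost, so the next rule applies.
Among Horvat, Okonkwo and Tran, alphabetically by surname: Horvat before Okonkwo before Tran.
Order: Osei, Petrov, Drummond, Horvat, Okonkwo, Tran, Pereira. So position 4.

4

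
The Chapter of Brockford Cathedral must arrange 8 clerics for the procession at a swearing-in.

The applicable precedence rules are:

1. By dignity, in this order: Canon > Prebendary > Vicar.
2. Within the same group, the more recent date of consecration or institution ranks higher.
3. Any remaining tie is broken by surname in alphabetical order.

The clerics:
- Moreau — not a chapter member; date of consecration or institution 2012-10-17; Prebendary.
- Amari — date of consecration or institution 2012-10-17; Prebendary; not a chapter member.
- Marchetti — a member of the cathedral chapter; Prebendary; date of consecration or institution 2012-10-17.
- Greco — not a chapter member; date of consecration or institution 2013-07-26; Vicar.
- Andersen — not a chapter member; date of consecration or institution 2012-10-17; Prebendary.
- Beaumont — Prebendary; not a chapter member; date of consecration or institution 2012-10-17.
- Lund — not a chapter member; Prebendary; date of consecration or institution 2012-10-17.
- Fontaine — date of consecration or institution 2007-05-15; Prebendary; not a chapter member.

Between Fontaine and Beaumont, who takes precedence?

Beaumont

By dignity: Amari, Andersen, Beaumont, Lund, Marchetti, Moreau and Fontaine (Prebendary); then Greco (Vicar).
Among Amari, Andersen, Beaumont, Lund, Marchetti, Moreau and Fontaine, by date of consecration or institution (later first): Amari, Andersen, Beaumont, Lund, Marchetti and Moreau (2012-10-17) before Fontaine (2007-05-15).
Among Amari, Andersen, Beaumont, Lund, Marchetti and Moreau, alphabetically by surname: Amari before Andersen before Beaumont before Lund before Marchetti before Moreau.
So Beaumont takes precedence.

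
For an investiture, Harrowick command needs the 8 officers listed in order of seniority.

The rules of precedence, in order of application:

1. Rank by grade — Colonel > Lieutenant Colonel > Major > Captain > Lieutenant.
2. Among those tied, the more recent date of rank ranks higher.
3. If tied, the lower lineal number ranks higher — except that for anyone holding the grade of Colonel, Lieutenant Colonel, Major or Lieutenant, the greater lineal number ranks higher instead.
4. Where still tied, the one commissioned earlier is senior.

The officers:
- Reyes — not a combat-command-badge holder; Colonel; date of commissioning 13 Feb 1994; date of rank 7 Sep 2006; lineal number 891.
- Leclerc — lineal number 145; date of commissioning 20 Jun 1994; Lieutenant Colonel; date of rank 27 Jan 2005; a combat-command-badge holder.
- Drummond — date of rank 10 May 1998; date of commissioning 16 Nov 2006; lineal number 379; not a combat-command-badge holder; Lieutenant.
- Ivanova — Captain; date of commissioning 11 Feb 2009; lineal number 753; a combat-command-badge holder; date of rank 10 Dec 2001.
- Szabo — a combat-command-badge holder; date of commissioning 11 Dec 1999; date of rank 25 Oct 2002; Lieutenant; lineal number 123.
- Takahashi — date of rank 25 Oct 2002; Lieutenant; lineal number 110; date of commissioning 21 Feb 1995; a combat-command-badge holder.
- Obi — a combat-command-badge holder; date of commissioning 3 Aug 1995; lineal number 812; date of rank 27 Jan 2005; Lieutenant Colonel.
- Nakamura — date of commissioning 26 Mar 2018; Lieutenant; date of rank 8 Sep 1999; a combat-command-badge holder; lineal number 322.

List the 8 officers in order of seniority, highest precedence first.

Reyes, Obi, Leclerc, Ivanova, Szabo, Takahashi, Nakamura, Drummond

By grade: Reyes (Colonel); then Obi and Leclerc (Lieutenant Colonel); then Ivanova (Captain); then Szabo, Takahashi, Nakamura and Drummond (Lieutenant).
Obi and Leclerc both have date of rank 27 Jan 2005, so the next rule applies.
Among Obi and Leclerc, by lineal number (higher first) (reversed rule for this group): Obi (812) before Leclerc (145).
Among Szabo, Takahashi, Nakamura and Drummond, by date of rank (later first): Szabo and Takahashi (25 Oct 2002) before Nakamura (8 Sep 1999) before Drummond (10 May 1998).
Among Szabo and Takahashi, by lineal number (higher first) (reversed rule for this group): Szabo (123) before Takahashi (110).
Full order: Reyes, Obi, Leclerc, Ivanova, Szabo, Takahashi, Nakamura, Drummond.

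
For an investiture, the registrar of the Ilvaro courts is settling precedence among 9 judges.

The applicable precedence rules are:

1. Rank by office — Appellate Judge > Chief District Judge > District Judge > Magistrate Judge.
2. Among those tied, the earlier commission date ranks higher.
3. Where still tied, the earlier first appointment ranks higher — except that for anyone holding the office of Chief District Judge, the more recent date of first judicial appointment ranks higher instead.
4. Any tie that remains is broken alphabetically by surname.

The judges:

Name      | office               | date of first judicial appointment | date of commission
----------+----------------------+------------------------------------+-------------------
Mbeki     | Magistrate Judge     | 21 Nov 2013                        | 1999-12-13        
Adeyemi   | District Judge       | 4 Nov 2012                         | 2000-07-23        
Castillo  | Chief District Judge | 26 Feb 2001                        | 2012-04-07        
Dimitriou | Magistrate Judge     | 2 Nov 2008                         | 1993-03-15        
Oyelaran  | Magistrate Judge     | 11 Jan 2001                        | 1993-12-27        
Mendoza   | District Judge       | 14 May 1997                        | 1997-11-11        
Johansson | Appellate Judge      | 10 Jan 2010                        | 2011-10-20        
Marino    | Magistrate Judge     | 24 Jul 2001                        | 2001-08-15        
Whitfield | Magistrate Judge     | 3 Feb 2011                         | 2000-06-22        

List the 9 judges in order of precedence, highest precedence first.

Johansson, Castillo, Mendoza, Adeyemi, Dimitriou, Oyelaran, Mbeki, Whitfield, Marino

By office: Johansson (Appellate Judge); then Castillo (Chief District Judge); then Mendoza and Adeyemi (District Judge); then Dimitriou, Oyelaran, Mbeki, Whitfield and Marino (Magistrate Judge).
Among Mendoza and Adeyemi, by date of commission (earlier first): Mendoza (1997-11-11) before Adeyemi (2000-07-23).
Among Dimitriou, Oyelaran, Mbeki, Whitfield and Marino, by date of commission (earlier first): Dimitriou (1993-03-15) before Oyelaran (1993-12-27) before Mbeki (1999-12-13) before Whitfield (2000-06-22) before Marino (2001-08-15).
Full order: Johansson, Castillo, Mendoza, Adeyemi, Dimitriou, Oyelaran, Mbeki, Whitfield, Marino.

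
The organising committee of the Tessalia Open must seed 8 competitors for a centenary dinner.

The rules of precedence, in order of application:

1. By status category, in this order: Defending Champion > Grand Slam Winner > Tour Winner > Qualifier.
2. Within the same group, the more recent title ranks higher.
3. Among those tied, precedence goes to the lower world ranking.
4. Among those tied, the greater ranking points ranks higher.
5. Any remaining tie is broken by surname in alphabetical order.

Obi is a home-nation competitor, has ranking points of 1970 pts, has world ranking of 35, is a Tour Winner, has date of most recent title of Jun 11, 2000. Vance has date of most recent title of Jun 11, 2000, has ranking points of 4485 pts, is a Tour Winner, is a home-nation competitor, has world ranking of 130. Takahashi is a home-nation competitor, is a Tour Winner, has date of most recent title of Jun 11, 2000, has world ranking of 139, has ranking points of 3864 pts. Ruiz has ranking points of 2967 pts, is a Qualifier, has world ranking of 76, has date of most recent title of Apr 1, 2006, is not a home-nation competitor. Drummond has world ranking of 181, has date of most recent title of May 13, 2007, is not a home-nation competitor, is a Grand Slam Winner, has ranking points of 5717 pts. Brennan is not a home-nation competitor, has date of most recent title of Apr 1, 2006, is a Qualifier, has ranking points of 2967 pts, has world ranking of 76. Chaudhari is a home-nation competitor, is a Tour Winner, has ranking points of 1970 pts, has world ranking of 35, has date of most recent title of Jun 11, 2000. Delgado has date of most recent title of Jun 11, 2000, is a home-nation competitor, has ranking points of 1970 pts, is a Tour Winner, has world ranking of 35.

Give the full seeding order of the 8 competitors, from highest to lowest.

Drummond, Chaudhari, Delgado, Obi, Vance, Takahashi, Brennan, Ruiz

By status category: Drummond (Grand Slam Winner); then Chaudhari, Delgado, Obi, Vance and Takahashi (Tour Winner); then Brennan and Ruiz (Qualifier).
Chaudhari, Delgado, Obi, Vance and Takahashi all have date of most recent title Jun 11, 2000, so the next rule applies.
Among Chaudhari, Delgado, Obi, Vance and Takahashi, by world ranking (lower first): Chaudhari, Delgado and Obi (35) before Vance (130) before Takahashi (139).
Chaudhari, Delgado and Obi all have ranking points 1970 pts, so the next rule applies.
Among Chaudhari, Delgado and Obi, alphabetically by surname: Chaudhari before Delgado before Obi.
Brennan and Ruiz both have date of most recent title Apr 1, 2006, so the next rule applies.
Brennan and Ruiz both have world ranking 76, so the next rule applies.
Brennan and Ruiz both have ranking points 2967 pts, so the next rule applies.
Among Brennan and Ruiz, alphabetically by surname: Brennan before Ruiz.
Full order: Drummond, Chaudhari, Delgado, Obi, Vance, Takahashi, Brennan, Ruiz.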